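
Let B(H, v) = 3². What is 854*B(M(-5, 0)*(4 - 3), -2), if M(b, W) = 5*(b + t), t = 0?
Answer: 7686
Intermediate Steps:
M(b, W) = 5*b (M(b, W) = 5*(b + 0) = 5*b)
B(H, v) = 9
854*B(M(-5, 0)*(4 - 3), -2) = 854*9 = 7686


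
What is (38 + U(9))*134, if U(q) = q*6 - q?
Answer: 11122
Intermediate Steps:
U(q) = 5*q (U(q) = 6*q - q = 5*q)
(38 + U(9))*134 = (38 + 5*9)*134 = (38 + 45)*134 = 83*134 = 11122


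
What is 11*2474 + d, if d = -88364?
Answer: -61150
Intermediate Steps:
11*2474 + d = 11*2474 - 88364 = 27214 - 88364 = -61150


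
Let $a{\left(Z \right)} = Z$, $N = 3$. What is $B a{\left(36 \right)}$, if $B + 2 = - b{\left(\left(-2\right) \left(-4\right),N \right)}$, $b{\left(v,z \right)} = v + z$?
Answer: $-468$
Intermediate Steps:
$B = -13$ ($B = -2 - \left(\left(-2\right) \left(-4\right) + 3\right) = -2 - \left(8 + 3\right) = -2 - 11 = -13$)
$B a{\left(36 \right)} = \left(-13\right) 36 = -468$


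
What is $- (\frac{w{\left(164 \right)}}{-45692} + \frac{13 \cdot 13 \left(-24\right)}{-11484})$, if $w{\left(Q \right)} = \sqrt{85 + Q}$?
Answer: $- \frac{338}{957} + \frac{\sqrt{249}}{45692} \approx -0.35284$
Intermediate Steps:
$- (\frac{w{\left(164 \right)}}{-45692} + \frac{13 \cdot 13 \left(-24\right)}{-11484}) = - (\frac{\sqrt{85 + 164}}{-45692} + \frac{13 \cdot 13 \left(-24\right)}{-11484}) = - (\sqrt{249} \left(- \frac{1}{45692}\right) + 169 \left(-24\right) \left(- \frac{1}{11484}\right)) = - (- \frac{\sqrt{249}}{45692} - - \frac{338}{957}) = - (- \frac{\sqrt{249}}{45692} + \frac{338}{957}) = - (\frac{338}{957} - \frac{\sqrt{249}}{45692}) = - \frac{338}{957} + \frac{\sqrt{249}}{45692}$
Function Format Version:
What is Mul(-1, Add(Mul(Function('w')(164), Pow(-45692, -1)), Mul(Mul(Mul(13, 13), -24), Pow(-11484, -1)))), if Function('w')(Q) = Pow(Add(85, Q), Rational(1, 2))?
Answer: Add(Rational(-338, 957), Mul(Rational(1, 45692), Pow(249, Rational(1, 2)))) ≈ -0.35284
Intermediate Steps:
Mul(-1, Add(Mul(Function('w')(164), Pow(-45692, -1)), Mul(Mul(Mul(13, 13), -24), Pow(-11484, -1)))) = Mul(-1, Add(Mul(Pow(Add(85, 164), Rational(1, 2)), Pow(-45692, -1)), Mul(Mul(Mul(13, 13), -24), Pow(-11484, -1)))) = Mul(-1, Add(Mul(Pow(249, Rational(1, 2)), Rational(-1, 45692)), Mul(Mul(169, -24), Rational(-1, 11484)))) = Mul(-1, Add(Mul(Rational(-1, 45692), Pow(249, Rational(1, 2))), Mul(-4056, Rational(-1, 11484)))) = Mul(-1, Add(Mul(Rational(-1, 45692), Pow(249, Rational(1, 2))), Rational(338, 957))) = Mul(-1, Add(Rational(338, 957), Mul(Rational(-1, 45692), Pow(249, Rational(1, 2))))) = Add(Rational(-338, 957), Mul(Rational(1, 45692), Pow(249, Rational(1, 2))))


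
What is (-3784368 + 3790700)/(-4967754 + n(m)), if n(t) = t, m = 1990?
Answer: -1583/1241441 ≈ -0.0012751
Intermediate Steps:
(-3784368 + 3790700)/(-4967754 + n(m)) = (-3784368 + 3790700)/(-4967754 + 1990) = 6332/(-4965764) = 6332*(-1/4965764) = -1583/1241441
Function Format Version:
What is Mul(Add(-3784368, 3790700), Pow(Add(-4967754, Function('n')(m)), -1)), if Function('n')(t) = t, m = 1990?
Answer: Rational(-1583, 1241441) ≈ -0.0012751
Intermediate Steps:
Mul(Add(-3784368, 3790700), Pow(Add(-4967754, Function('n')(m)), -1)) = Mul(Add(-3784368, 3790700), Pow(Add(-4967754, 1990), -1)) = Mul(6332, Pow(-4965764, -1)) = Mul(6332, Rational(-1, 4965764)) = Rational(-1583, 1241441)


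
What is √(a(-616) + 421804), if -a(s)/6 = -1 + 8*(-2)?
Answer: √421906 ≈ 649.54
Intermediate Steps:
a(s) = 102 (a(s) = -6*(-1 + 8*(-2)) = -6*(-1 - 16) = -6*(-17) = 102)
√(a(-616) + 421804) = √(102 + 421804) = √421906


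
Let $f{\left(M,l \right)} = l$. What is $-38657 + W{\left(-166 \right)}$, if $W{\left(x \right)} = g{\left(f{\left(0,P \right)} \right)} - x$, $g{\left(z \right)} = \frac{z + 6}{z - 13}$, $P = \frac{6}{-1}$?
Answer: $-38491$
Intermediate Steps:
$P = -6$ ($P = 6 \left(-1\right) = -6$)
$g{\left(z \right)} = \frac{6 + z}{-13 + z}$
$W{\left(x \right)} = - x$ ($W{\left(x \right)} = \frac{6 - 6}{-13 - 6} - x = \frac{1}{-19} \cdot 0 - x = \left(- \frac{1}{19}\right) 0 - x = 0 - x = - x$)
$-38657 + W{\left(-166 \right)} = -38657 - -166 = -38657 + 166 = -38491$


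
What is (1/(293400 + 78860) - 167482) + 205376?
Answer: 14106420441/372260 ≈ 37894.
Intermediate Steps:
(1/(293400 + 78860) - 167482) + 205376 = (1/372260 - 167482) + 205376 = -62346849319/372260 + 205376 = 14106420441/372260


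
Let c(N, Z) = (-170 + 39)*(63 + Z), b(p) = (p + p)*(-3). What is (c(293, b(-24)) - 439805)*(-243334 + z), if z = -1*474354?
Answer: 335104316336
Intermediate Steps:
z = -474354
b(p) = -6*p (b(p) = (2*p)*(-3) = -6*p)
c(N, Z) = -8253 - 131*Z (c(N, Z) = -131*(63 + Z) = -8253 - 131*Z)
(c(293, b(-24)) - 439805)*(-243334 + z) = ((-8253 - (-786)*(-24)) - 439805)*(-243334 - 474354) = ((-8253 - 131*144) - 439805)*(-717688) = ((-8253 - 18864) - 439805)*(-717688) = (-27117 - 439805)*(-717688) = -466922*(-717688) = 335104316336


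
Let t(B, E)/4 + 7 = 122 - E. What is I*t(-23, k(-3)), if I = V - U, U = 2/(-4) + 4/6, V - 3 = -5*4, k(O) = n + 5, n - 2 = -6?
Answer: -7828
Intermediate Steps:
n = -4 (n = 2 - 6 = -4)
k(O) = 1 (k(O) = -4 + 5 = 1)
V = -17 (V = 3 - 5*4 = 3 - 20 = -17)
t(B, E) = 460 - 4*E (t(B, E) = -28 + 4*(122 - E) = -28 + (488 - 4*E) = 460 - 4*E)
U = ⅙ (U = 2*(-¼) + 4*(⅙) = -½ + ⅔ = ⅙ ≈ 0.16667)
I = -103/6 (I = -17 - 1*⅙ = -17 - ⅙ = -103/6 ≈ -17.167)
I*t(-23, k(-3)) = -103*(460 - 4*1)/6 = -103*(460 - 4)/6 = -103/6*456 = -7828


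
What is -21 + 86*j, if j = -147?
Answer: -12663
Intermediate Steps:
-21 + 86*j = -21 + 86*(-147) = -21 - 12642 = -12663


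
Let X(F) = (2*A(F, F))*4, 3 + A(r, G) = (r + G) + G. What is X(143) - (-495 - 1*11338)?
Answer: 15241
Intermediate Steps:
A(r, G) = -3 + r + 2*G (A(r, G) = -3 + ((r + G) + G) = -3 + ((G + r) + G) = -3 + (r + 2*G) = -3 + r + 2*G)
X(F) = -24 + 24*F (X(F) = (2*(-3 + F + 2*F))*4 = (2*(-3 + 3*F))*4 = (-6 + 6*F)*4 = -24 + 24*F)
X(143) - (-495 - 1*11338) = (-24 + 24*143) - (-495 - 1*11338) = (-24 + 3432) - (-495 - 11338) = 3408 - 1*(-11833) = 3408 + 11833 = 15241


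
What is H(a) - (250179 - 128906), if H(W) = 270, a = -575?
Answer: -121003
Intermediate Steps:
H(a) - (250179 - 128906) = 270 - (250179 - 128906) = 270 - 1*121273 = 270 - 121273 = -121003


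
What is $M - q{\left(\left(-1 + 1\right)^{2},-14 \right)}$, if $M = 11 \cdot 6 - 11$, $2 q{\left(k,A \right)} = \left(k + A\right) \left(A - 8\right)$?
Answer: $-99$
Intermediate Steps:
$q{\left(k,A \right)} = \frac{\left(-8 + A\right) \left(A + k\right)}{2}$ ($q{\left(k,A \right)} = \frac{\left(k + A\right) \left(A - 8\right)}{2} = \frac{\left(A + k\right) \left(-8 + A\right)}{2} = \frac{\left(-8 + A\right) \left(A + k\right)}{2}$)
$M = 55$ ($M = 66 - 11 = 55$)
$M - q{\left(\left(-1 + 1\right)^{2},-14 \right)} = 55 - \left(\frac{\left(-14\right)^{2}}{2} - -56 - 4 \left(-1 + 1\right)^{2} + \frac{1}{2} \left(-14\right) \left(-1 + 1\right)^{2}\right) = 55 - \left(\frac{1}{2} \cdot 196 + 56 - 4 \cdot 0^{2} + \frac{1}{2} \left(-14\right) 0^{2}\right) = 55 - \left(98 + 56 - 0 + \frac{1}{2} \left(-14\right) 0\right) = 55 - \left(98 + 56 + 0 + 0\right) = 55 - 154 = -99$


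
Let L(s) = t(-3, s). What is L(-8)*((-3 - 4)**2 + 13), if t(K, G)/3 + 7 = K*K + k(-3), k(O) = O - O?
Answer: 372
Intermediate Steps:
k(O) = 0
t(K, G) = -21 + 3*K**2 (t(K, G) = -21 + 3*(K*K + 0) = -21 + 3*(K**2 + 0) = -21 + 3*K**2)
L(s) = 6 (L(s) = -21 + 3*(-3)**2 = -21 + 3*9 = -21 + 27 = 6)
L(-8)*((-3 - 4)**2 + 13) = 6*((-3 - 4)**2 + 13) = 6*((-7)**2 + 13) = 6*(49 + 13) = 6*62 = 372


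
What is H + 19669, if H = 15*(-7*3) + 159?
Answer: 19513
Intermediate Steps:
H = -156 (H = 15*(-21) + 159 = -315 + 159 = -156)
H + 19669 = -156 + 19669 = 19513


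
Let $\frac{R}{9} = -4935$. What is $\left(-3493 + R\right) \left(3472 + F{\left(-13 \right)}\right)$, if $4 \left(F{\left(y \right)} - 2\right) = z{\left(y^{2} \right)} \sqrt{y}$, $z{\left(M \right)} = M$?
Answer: $-166432392 - 2024113 i \sqrt{13} \approx -1.6643 \cdot 10^{8} - 7.298 \cdot 10^{6} i$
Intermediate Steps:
$R = -44415$ ($R = 9 \left(-4935\right) = -44415$)
$F{\left(y \right)} = 2 + \frac{y^{\frac{5}{2}}}{4}$ ($F{\left(y \right)} = 2 + \frac{y^{2} \sqrt{y}}{4} = 2 + \frac{y^{\frac{5}{2}}}{4}$)
$\left(-3493 + R\right) \left(3472 + F{\left(-13 \right)}\right) = \left(-3493 - 44415\right) \left(3472 + \left(2 + \frac{\left(-13\right)^{\frac{5}{2}}}{4}\right)\right) = - 47908 \left(3472 + \left(2 + \frac{169 i \sqrt{13}}{4}\right)\right) = - 47908 \left(3474 + \frac{169 i \sqrt{13}}{4}\right) = -166432392 - 2024113 i \sqrt{13}$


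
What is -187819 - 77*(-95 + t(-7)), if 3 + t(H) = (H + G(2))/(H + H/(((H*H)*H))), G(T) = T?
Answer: -61672231/342 ≈ -1.8033e+5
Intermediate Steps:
t(H) = -3 + (2 + H)/(H + H⁻²) (t(H) = -3 + (H + 2)/(H + H/(((H*H)*H))) = -3 + (2 + H)/(H + H/((H²*H))) = -3 + (2 + H)/(H + H/(H³)) = -3 + (2 + H)/(H + H/H³) = -3 + (2 + H)/(H + H⁻²))
-187819 - 77*(-95 + t(-7)) = -187819 - 77*(-95 + (-3 - 2*(-7)³ + 2*(-7)²)/(1 + (-7)³)) = -187819 - 77*(-95 + (-3 - 2*(-343) + 2*49)/(1 - 343)) = -187819 - 77*(-95 + (-3 + 686 + 98)/(-342)) = -187819 - 77*(-95 - 1/342*781) = -187819 - 77*(-95 - 781/342) = -187819 - 77*(-33271)/342 = -187819 - 1*(-2561867/342) = -187819 + 2561867/342 = -61672231/342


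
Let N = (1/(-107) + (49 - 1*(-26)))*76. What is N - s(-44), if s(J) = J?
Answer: 614532/107 ≈ 5743.3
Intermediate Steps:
N = 609824/107 (N = (-1/107 + (49 + 26))*76 = (-1/107 + 75)*76 = (8024/107)*76 = 609824/107 ≈ 5699.3)
N - s(-44) = 609824/107 - 1*(-44) = 609824/107 + 44 = 614532/107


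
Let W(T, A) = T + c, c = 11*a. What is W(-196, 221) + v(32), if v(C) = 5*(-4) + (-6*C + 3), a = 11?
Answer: -284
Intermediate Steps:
c = 121 (c = 11*11 = 121)
W(T, A) = 121 + T (W(T, A) = T + 121 = 121 + T)
v(C) = -17 - 6*C (v(C) = -20 + (3 - 6*C) = -17 - 6*C)
W(-196, 221) + v(32) = (121 - 196) + (-17 - 6*32) = -75 + (-17 - 192) = -75 - 209 = -284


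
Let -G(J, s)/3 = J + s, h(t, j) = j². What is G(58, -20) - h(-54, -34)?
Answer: -1270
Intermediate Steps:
G(J, s) = -3*J - 3*s (G(J, s) = -3*(J + s) = -3*J - 3*s)
G(58, -20) - h(-54, -34) = (-3*58 - 3*(-20)) - 1*(-34)² = (-174 + 60) - 1*1156 = -114 - 1156 = -1270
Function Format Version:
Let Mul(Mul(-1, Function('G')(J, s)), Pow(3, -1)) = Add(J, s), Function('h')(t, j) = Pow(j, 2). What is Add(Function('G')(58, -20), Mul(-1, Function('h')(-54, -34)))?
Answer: -1270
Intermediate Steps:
Function('G')(J, s) = Add(Mul(-3, J), Mul(-3, s)) (Function('G')(J, s) = Mul(-3, Add(J, s)) = Add(Mul(-3, J), Mul(-3, s)))
Add(Function('G')(58, -20), Mul(-1, Function('h')(-54, -34))) = Add(Add(Mul(-3, 58), Mul(-3, -20)), Mul(-1, Pow(-34, 2))) = Add(Add(-174, 60), Mul(-1, 1156)) = Add(-114, -1156) = -1270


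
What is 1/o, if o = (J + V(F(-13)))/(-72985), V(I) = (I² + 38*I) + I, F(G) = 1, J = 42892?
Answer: -72985/42932 ≈ -1.7000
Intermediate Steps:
V(I) = I² + 39*I
o = -42932/72985 (o = (42892 + 1*(39 + 1))/(-72985) = (42892 + 1*40)*(-1/72985) = (42892 + 40)*(-1/72985) = 42932*(-1/72985) = -42932/72985 ≈ -0.58823)
1/o = 1/(-42932/72985) = -72985/42932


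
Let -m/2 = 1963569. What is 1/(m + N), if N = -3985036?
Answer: -1/7912174 ≈ -1.2639e-7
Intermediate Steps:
m = -3927138 (m = -2*1963569 = -3927138)
1/(m + N) = 1/(-3927138 - 3985036) = 1/(-7912174) = -1/7912174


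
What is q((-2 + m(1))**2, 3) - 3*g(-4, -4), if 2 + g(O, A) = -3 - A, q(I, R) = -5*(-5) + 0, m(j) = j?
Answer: 28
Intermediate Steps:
q(I, R) = 25 (q(I, R) = 25 + 0 = 25)
g(O, A) = -5 - A (g(O, A) = -2 + (-3 - A) = -5 - A)
q((-2 + m(1))**2, 3) - 3*g(-4, -4) = 25 - 3*(-5 - 1*(-4)) = 25 - 3*(-5 + 4) = 25 - 3*(-1) = 25 + 3 = 28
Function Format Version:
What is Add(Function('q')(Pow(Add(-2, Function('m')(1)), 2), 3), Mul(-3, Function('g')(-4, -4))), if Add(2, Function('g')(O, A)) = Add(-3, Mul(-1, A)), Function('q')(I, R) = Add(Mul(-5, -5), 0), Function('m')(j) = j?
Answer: 28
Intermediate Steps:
Function('q')(I, R) = 25 (Function('q')(I, R) = Add(25, 0) = 25)
Function('g')(O, A) = Add(-5, Mul(-1, A)) (Function('g')(O, A) = Add(-2, Add(-3, Mul(-1, A))) = Add(-5, Mul(-1, A)))
Add(Function('q')(Pow(Add(-2, Function('m')(1)), 2), 3), Mul(-3, Function('g')(-4, -4))) = Add(25, Mul(-3, Add(-5, Mul(-1, -4)))) = Add(25, Mul(-3, Add(-5, 4))) = Add(25, Mul(-3, -1)) = Add(25, 3) = 28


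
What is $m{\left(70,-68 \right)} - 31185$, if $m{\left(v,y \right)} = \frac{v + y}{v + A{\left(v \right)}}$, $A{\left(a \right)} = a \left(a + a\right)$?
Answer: $- \frac{153897974}{4935} \approx -31185.0$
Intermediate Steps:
$A{\left(a \right)} = 2 a^{2}$ ($A{\left(a \right)} = a 2 a = 2 a^{2}$)
$m{\left(v,y \right)} = \frac{v + y}{v + 2 v^{2}}$
$m{\left(70,-68 \right)} - 31185 = \frac{70 - 68}{70 \left(1 + 2 \cdot 70\right)} - 31185 = \frac{1}{70} \frac{1}{1 + 140} \cdot 2 - 31185 = \frac{1}{70} \cdot \frac{1}{141} \cdot 2 - 31185 = \frac{1}{4935} - 31185 = - \frac{153897974}{4935}$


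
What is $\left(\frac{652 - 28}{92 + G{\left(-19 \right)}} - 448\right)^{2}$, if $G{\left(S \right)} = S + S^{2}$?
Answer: $\frac{9390385216}{47089} \approx 1.9942 \cdot 10^{5}$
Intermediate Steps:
$\left(\frac{652 - 28}{92 + G{\left(-19 \right)}} - 448\right)^{2} = \left(\frac{652 - 28}{92 - 19 \left(1 - 19\right)} - 448\right)^{2} = \left(\frac{624}{92 - -342} - 448\right)^{2} = \left(\frac{624}{92 + 342} - 448\right)^{2} = \left(\frac{624}{434} - 448\right)^{2} = \left(624 \cdot \frac{1}{434} - 448\right)^{2} = \left(\frac{312}{217} - 448\right)^{2} = \left(- \frac{96904}{217}\right)^{2} = \frac{9390385216}{47089}$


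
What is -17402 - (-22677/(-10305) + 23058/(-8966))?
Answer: -267969510092/15399105 ≈ -17402.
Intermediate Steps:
-17402 - (-22677/(-10305) + 23058/(-8966)) = -17402 - (-22677*(-1/10305) + 23058*(-1/8966)) = -17402 - (7559/3435 - 11529/4483) = -17402 - 1*(-5715118/15399105) = -17402 + 5715118/15399105 = -267969510092/15399105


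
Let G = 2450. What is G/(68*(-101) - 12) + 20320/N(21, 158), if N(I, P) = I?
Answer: 13975015/14448 ≈ 967.26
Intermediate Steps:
G/(68*(-101) - 12) + 20320/N(21, 158) = 2450/(68*(-101) - 12) + 20320/21 = 2450/(-6868 - 12) + 20320*(1/21) = 2450/(-6880) + 20320/21 = 2450*(-1/6880) + 20320/21 = -245/688 + 20320/21 = 13975015/14448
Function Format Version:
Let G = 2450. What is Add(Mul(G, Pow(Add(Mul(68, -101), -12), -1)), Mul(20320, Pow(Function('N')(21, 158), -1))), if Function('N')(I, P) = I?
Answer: Rational(13975015, 14448) ≈ 967.26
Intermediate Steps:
Add(Mul(G, Pow(Add(Mul(68, -101), -12), -1)), Mul(20320, Pow(Function('N')(21, 158), -1))) = Add(Mul(2450, Pow(Add(Mul(68, -101), -12), -1)), Mul(20320, Pow(21, -1))) = Add(Mul(2450, Pow(Add(-6868, -12), -1)), Mul(20320, Rational(1, 21))) = Add(Mul(2450, Pow(-6880, -1)), Rational(20320, 21)) = Add(Mul(2450, Rational(-1, 6880)), Rational(20320, 21)) = Add(Rational(-245, 688), Rational(20320, 21)) = Rational(13975015, 14448)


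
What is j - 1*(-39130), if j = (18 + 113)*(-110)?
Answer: 24720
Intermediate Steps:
j = -14410 (j = 131*(-110) = -14410)
j - 1*(-39130) = -14410 - 1*(-39130) = -14410 + 39130 = 24720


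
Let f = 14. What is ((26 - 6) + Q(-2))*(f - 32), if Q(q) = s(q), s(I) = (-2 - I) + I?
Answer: -324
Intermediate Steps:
s(I) = -2
Q(q) = -2
((26 - 6) + Q(-2))*(f - 32) = ((26 - 6) - 2)*(14 - 32) = (20 - 2)*(-18) = 18*(-18) = -324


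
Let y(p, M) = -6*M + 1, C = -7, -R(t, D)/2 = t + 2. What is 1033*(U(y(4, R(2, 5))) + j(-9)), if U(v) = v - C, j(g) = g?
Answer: 48551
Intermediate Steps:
R(t, D) = -4 - 2*t (R(t, D) = -2*(t + 2) = -2*(2 + t) = -4 - 2*t)
y(p, M) = 1 - 6*M
U(v) = 7 + v (U(v) = v - 1*(-7) = v + 7 = 7 + v)
1033*(U(y(4, R(2, 5))) + j(-9)) = 1033*((7 + (1 - 6*(-4 - 2*2))) - 9) = 1033*((7 + (1 - 6*(-4 - 4))) - 9) = 1033*((7 + (1 - 6*(-8))) - 9) = 1033*((7 + (1 + 48)) - 9) = 1033*((7 + 49) - 9) = 1033*(56 - 9) = 1033*47 = 48551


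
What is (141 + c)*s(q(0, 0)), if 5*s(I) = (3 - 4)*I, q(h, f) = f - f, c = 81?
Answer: 0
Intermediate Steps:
q(h, f) = 0
s(I) = -I/5 (s(I) = ((3 - 4)*I)/5 = (-I)/5 = -I/5)
(141 + c)*s(q(0, 0)) = (141 + 81)*(-⅕*0) = 222*0 = 0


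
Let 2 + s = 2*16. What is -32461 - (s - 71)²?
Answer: -34142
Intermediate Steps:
s = 30 (s = -2 + 2*16 = -2 + 32 = 30)
-32461 - (s - 71)² = -32461 - (30 - 71)² = -32461 - 1*(-41)² = -32461 - 1*1681 = -32461 - 1681 = -34142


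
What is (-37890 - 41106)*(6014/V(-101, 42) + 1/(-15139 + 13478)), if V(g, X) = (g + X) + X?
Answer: 789112451916/28237 ≈ 2.7946e+7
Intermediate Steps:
V(g, X) = g + 2*X (V(g, X) = (X + g) + X = g + 2*X)
(-37890 - 41106)*(6014/V(-101, 42) + 1/(-15139 + 13478)) = (-37890 - 41106)*(6014/(-101 + 2*42) + 1/(-15139 + 13478)) = -78996*(6014/(-101 + 84) + 1/(-1661)) = -78996*(6014/(-17) - 1/1661) = -78996*(6014*(-1/17) - 1/1661) = -78996*(-6014/17 - 1/1661) = -78996*(-9989271/28237) = 789112451916/28237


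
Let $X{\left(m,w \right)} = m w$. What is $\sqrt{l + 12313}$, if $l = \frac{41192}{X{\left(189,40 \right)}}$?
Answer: $\frac{\sqrt{1222298070}}{315} \approx 110.99$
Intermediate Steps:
$l = \frac{5149}{945}$ ($l = \frac{41192}{189 \cdot 40} = \frac{41192}{7560} = 41192 \cdot \frac{1}{7560} = \frac{5149}{945} \approx 5.4487$)
$\sqrt{l + 12313} = \sqrt{\frac{5149}{945} + 12313} = \sqrt{\frac{11640934}{945}} = \frac{\sqrt{1222298070}}{315}$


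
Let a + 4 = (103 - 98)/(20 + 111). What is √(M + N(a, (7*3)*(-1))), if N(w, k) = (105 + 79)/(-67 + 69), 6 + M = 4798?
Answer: 2*√1221 ≈ 69.886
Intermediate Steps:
M = 4792 (M = -6 + 4798 = 4792)
a = -519/131 (a = -4 + (103 - 98)/(20 + 111) = -4 + 5/131 = -519/131 ≈ -3.9618)
N(w, k) = 92 (N(w, k) = 184/2 = 184*(½) = 92)
√(M + N(a, (7*3)*(-1))) = √(4792 + 92) = √4884 = 2*√1221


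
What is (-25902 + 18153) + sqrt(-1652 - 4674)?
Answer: -7749 + I*sqrt(6326) ≈ -7749.0 + 79.536*I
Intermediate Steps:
(-25902 + 18153) + sqrt(-1652 - 4674) = -7749 + sqrt(-6326) = -7749 + I*sqrt(6326)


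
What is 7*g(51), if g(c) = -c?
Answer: -357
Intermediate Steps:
7*g(51) = 7*(-1*51) = 7*(-51) = -357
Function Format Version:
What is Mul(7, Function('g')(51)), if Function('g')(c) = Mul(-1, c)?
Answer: -357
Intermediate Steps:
Mul(7, Function('g')(51)) = Mul(7, Mul(-1, 51)) = Mul(7, -51) = -357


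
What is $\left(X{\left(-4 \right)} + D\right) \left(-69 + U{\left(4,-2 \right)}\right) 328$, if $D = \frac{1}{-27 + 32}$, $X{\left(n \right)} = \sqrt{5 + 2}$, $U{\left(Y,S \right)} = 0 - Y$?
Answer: $- \frac{23944}{5} - 23944 \sqrt{7} \approx -68139.0$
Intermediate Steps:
$U{\left(Y,S \right)} = - Y$
$X{\left(n \right)} = \sqrt{7}$
$D = \frac{1}{5} \approx 0.2$
$\left(X{\left(-4 \right)} + D\right) \left(-69 + U{\left(4,-2 \right)}\right) 328 = \left(\sqrt{7} + \frac{1}{5}\right) \left(-69 - 4\right) 328 = \left(\frac{1}{5} + \sqrt{7}\right) \left(-69 - 4\right) 328 = \left(\frac{1}{5} + \sqrt{7}\right) \left(-73\right) 328 = \left(- \frac{73}{5} - 73 \sqrt{7}\right) 328 = - \frac{23944}{5} - 23944 \sqrt{7}$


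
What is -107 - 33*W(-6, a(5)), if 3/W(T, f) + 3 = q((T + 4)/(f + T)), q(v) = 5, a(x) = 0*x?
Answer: -313/2 ≈ -156.50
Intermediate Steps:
a(x) = 0
W(T, f) = 3/2 (W(T, f) = 3/(-3 + 5) = 3/2)
-107 - 33*W(-6, a(5)) = -107 - 33*3/2 = -107 - 99/2 = -313/2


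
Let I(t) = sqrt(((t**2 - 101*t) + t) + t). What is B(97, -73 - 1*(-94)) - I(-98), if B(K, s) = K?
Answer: 97 - 7*sqrt(394) ≈ -41.946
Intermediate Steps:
I(t) = sqrt(t**2 - 99*t) (I(t) = sqrt((t**2 - 100*t) + t) = sqrt(t**2 - 99*t))
B(97, -73 - 1*(-94)) - I(-98) = 97 - sqrt(-98*(-99 - 98)) = 97 - sqrt(-98*(-197)) = 97 - sqrt(19306) = 97 - 7*sqrt(394)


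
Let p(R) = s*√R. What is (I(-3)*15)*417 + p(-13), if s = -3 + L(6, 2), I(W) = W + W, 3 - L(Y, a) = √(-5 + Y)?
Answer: -37530 - I*√13 ≈ -37530.0 - 3.6056*I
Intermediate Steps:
L(Y, a) = 3 - √(-5 + Y)
I(W) = 2*W
s = -1 (s = -3 + (3 - √(-5 + 6)) = -3 + (3 - √1) = -3 + (3 - 1*1) = -3 + (3 - 1) = -3 + 2 = -1)
p(R) = -√R
(I(-3)*15)*417 + p(-13) = ((2*(-3))*15)*417 - √(-13) = -6*15*417 - I*√13 = -90*417 - I*√13 = -37530 - I*√13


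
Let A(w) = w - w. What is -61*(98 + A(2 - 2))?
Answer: -5978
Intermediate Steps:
A(w) = 0
-61*(98 + A(2 - 2)) = -61*(98 + 0) = -61*98 = -5978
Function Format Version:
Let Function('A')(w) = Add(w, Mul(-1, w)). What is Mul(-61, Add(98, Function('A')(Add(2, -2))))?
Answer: -5978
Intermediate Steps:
Function('A')(w) = 0
Mul(-61, Add(98, Function('A')(Add(2, -2)))) = Mul(-61, Add(98, 0)) = Mul(-61, 98) = -5978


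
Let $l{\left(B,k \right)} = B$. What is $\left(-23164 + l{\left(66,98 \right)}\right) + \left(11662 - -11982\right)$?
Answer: $546$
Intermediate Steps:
$\left(-23164 + l{\left(66,98 \right)}\right) + \left(11662 - -11982\right) = \left(-23164 + 66\right) + \left(11662 - -11982\right) = -23098 + \left(11662 + 11982\right) = -23098 + 23644 = 546$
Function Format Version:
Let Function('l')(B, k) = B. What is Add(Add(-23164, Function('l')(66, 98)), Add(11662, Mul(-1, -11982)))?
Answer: 546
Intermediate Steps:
Add(Add(-23164, Function('l')(66, 98)), Add(11662, Mul(-1, -11982))) = Add(Add(-23164, 66), Add(11662, Mul(-1, -11982))) = Add(-23098, Add(11662, 11982)) = Add(-23098, 23644) = 546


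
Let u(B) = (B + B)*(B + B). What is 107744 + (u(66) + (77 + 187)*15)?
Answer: 129128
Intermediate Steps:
u(B) = 4*B**2 (u(B) = (2*B)*(2*B) = 4*B**2)
107744 + (u(66) + (77 + 187)*15) = 107744 + (4*66**2 + (77 + 187)*15) = 107744 + (4*4356 + 264*15) = 107744 + (17424 + 3960) = 107744 + 21384 = 129128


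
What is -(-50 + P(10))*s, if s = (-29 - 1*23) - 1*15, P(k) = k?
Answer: -2680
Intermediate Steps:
s = -67 (s = (-29 - 23) - 15 = -52 - 15 = -67)
-(-50 + P(10))*s = -(-50 + 10)*(-67) = -(-40)*(-67) = -1*2680 = -2680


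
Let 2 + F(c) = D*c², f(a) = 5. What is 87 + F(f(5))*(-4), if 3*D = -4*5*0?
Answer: 95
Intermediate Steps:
D = 0 (D = (-4*5*0)/3 = (-20*0)/3 = (⅓)*0 = 0)
F(c) = -2 (F(c) = -2 + 0*c² = -2 + 0 = -2)
87 + F(f(5))*(-4) = 87 - 2*(-4) = 87 + 8 = 95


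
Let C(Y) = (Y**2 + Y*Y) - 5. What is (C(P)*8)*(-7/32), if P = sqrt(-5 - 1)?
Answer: 119/4 ≈ 29.750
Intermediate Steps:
P = I*sqrt(6) (P = sqrt(-6) = I*sqrt(6) ≈ 2.4495*I)
C(Y) = -5 + 2*Y**2 (C(Y) = (Y**2 + Y**2) - 5 = 2*Y**2 - 5 = -5 + 2*Y**2)
(C(P)*8)*(-7/32) = ((-5 + 2*(I*sqrt(6))**2)*8)*(-7/32) = ((-5 + 2*(-6))*8)*(-7*1/32) = ((-5 - 12)*8)*(-7/32) = -17*8*(-7/32) = -136*(-7/32) = 119/4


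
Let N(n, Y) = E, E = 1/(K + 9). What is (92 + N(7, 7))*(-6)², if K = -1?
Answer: 6633/2 ≈ 3316.5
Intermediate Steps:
E = ⅛ (E = 1/(-1 + 9) = 1/8 = ⅛ ≈ 0.12500)
N(n, Y) = ⅛
(92 + N(7, 7))*(-6)² = (92 + ⅛)*(-6)² = (737/8)*36 = 6633/2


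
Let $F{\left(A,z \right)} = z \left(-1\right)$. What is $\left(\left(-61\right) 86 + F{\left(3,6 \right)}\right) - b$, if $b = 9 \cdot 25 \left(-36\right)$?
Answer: $2848$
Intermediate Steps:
$F{\left(A,z \right)} = - z$
$b = -8100$ ($b = 225 \left(-36\right) = -8100$)
$\left(\left(-61\right) 86 + F{\left(3,6 \right)}\right) - b = \left(\left(-61\right) 86 - 6\right) - -8100 = \left(-5246 - 6\right) + 8100 = -5252 + 8100 = 2848$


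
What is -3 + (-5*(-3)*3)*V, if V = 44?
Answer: 1977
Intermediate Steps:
-3 + (-5*(-3)*3)*V = -3 + (-5*(-3)*3)*44 = -3 + (15*3)*44 = -3 + 45*44 = -3 + 1980 = 1977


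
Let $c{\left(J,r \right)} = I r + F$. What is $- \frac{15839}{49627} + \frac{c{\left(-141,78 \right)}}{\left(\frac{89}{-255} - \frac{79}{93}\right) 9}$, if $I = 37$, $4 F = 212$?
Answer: $- \frac{384774815213}{1410498594} \approx -272.79$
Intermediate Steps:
$F = 53$ ($F = \frac{1}{4} \cdot 212 = 53$)
$c{\left(J,r \right)} = 53 + 37 r$ ($c{\left(J,r \right)} = 37 r + 53 = 53 + 37 r$)
$- \frac{15839}{49627} + \frac{c{\left(-141,78 \right)}}{\left(\frac{89}{-255} - \frac{79}{93}\right) 9} = - \frac{15839}{49627} + \frac{53 + 37 \cdot 78}{\left(\frac{89}{-255} - \frac{79}{93}\right) 9} = \left(-15839\right) \frac{1}{49627} + \frac{53 + 2886}{\left(89 \left(- \frac{1}{255}\right) - \frac{79}{93}\right) 9} = - \frac{15839}{49627} + \frac{2939}{\left(- \frac{89}{255} - \frac{79}{93}\right) 9} = - \frac{15839}{49627} + \frac{2939}{\left(- \frac{3158}{2635}\right) 9} = - \frac{15839}{49627} + \frac{2939}{- \frac{28422}{2635}} = - \frac{15839}{49627} + 2939 \left(- \frac{2635}{28422}\right) = - \frac{15839}{49627} - \frac{7744265}{28422} = - \frac{384774815213}{1410498594}$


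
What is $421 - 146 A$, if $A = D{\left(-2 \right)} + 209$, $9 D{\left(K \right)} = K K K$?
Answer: $- \frac{269669}{9} \approx -29963.0$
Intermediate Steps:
$D{\left(K \right)} = \frac{K^{3}}{9}$ ($D{\left(K \right)} = \frac{K K K}{9} = \frac{K^{2} K}{9} = \frac{K^{3}}{9}$)
$A = \frac{1873}{9}$ ($A = \frac{\left(-2\right)^{3}}{9} + 209 = \frac{1}{9} \left(-8\right) + 209 = - \frac{8}{9} + 209 = \frac{1873}{9} \approx 208.11$)
$421 - 146 A = 421 - \frac{273458}{9} = - \frac{269669}{9}$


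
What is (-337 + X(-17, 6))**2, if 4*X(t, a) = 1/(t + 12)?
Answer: 45441081/400 ≈ 1.1360e+5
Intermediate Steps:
X(t, a) = 1/(4*(12 + t)) (X(t, a) = 1/(4*(t + 12)) = 1/(4*(12 + t)))
(-337 + X(-17, 6))**2 = (-337 + 1/(4*(12 - 17)))**2 = (-337 + (1/4)/(-5))**2 = (-337 + (1/4)*(-1/5))**2 = (-337 - 1/20)**2 = (-6741/20)**2 = 45441081/400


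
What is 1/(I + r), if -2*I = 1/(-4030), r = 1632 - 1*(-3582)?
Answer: 8060/42024841 ≈ 0.00019179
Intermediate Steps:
r = 5214 (r = 1632 + 3582 = 5214)
I = 1/8060 (I = -½/(-4030) = -½*(-1/4030) = 1/8060 ≈ 0.00012407)
1/(I + r) = 1/(1/8060 + 5214) = 1/(42024841/8060) = 8060/42024841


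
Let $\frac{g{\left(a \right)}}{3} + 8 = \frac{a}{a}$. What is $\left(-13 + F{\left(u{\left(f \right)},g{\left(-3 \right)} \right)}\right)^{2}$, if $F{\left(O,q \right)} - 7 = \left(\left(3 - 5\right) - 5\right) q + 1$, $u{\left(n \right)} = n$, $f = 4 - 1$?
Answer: $20164$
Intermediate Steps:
$g{\left(a \right)} = -21$ ($g{\left(a \right)} = -24 + 3 \frac{a}{a} = -24 + 3 \cdot 1 = -24 + 3 = -21$)
$f = 3$ ($f = 4 - 1 = 3$)
$F{\left(O,q \right)} = 8 - 7 q$ ($F{\left(O,q \right)} = 7 + \left(\left(\left(3 - 5\right) - 5\right) q + 1\right) = 7 + \left(\left(-2 - 5\right) q + 1\right) = 7 - \left(-1 + 7 q\right) = 8 - 7 q$)
$\left(-13 + F{\left(u{\left(f \right)},g{\left(-3 \right)} \right)}\right)^{2} = \left(-13 + \left(8 - -147\right)\right)^{2} = \left(-13 + \left(8 + 147\right)\right)^{2} = \left(-13 + 155\right)^{2} = 142^{2} = 20164$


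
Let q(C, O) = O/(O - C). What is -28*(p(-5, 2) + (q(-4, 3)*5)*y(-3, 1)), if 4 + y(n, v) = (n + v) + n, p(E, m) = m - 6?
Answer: 652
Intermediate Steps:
p(E, m) = -6 + m
y(n, v) = -4 + v + 2*n (y(n, v) = -4 + ((n + v) + n) = -4 + (v + 2*n) = -4 + v + 2*n)
-28*(p(-5, 2) + (q(-4, 3)*5)*y(-3, 1)) = -28*((-6 + 2) + (-1*3/(-4 - 1*3)*5)*(-4 + 1 + 2*(-3))) = -28*(-4 + (-1*3/(-4 - 3)*5)*(-4 + 1 - 6)) = -28*(-4 + (-1*3/(-7)*5)*(-9)) = -28*(-4 + (-1*3*(-⅐)*5)*(-9)) = -28*(-4 + ((3/7)*5)*(-9)) = -28*(-4 + (15/7)*(-9)) = -28*(-4 - 135/7) = -28*(-163/7) = 652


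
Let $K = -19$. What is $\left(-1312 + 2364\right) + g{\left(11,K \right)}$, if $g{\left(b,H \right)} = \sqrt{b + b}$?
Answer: $1052 + \sqrt{22} \approx 1056.7$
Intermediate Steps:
$g{\left(b,H \right)} = \sqrt{2} \sqrt{b}$ ($g{\left(b,H \right)} = \sqrt{2 b} = \sqrt{2} \sqrt{b}$)
$\left(-1312 + 2364\right) + g{\left(11,K \right)} = \left(-1312 + 2364\right) + \sqrt{2} \sqrt{11} = 1052 + \sqrt{22}$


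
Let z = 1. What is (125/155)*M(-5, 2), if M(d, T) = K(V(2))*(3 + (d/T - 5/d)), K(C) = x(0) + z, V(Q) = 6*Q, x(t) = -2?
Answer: -75/62 ≈ -1.2097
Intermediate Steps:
K(C) = -1 (K(C) = -2 + 1 = -1)
M(d, T) = -3 + 5/d - d/T (M(d, T) = -(3 + (d/T - 5/d)) = -(3 + (-5/d + d/T)) = -(3 - 5/d + d/T) = -3 + 5/d - d/T)
(125/155)*M(-5, 2) = (125/155)*(-3 + 5/(-5) - 1*(-5)/2) = (125*(1/155))*(-3 + 5*(-1/5) - 1*(-5)*1/2) = 25*(-3 - 1 + 5/2)/31 = (25/31)*(-3/2) = -75/62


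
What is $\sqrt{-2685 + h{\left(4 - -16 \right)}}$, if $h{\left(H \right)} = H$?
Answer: $i \sqrt{2665} \approx 51.624 i$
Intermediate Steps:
$\sqrt{-2685 + h{\left(4 - -16 \right)}} = \sqrt{-2685 + \left(4 - -16\right)} = \sqrt{-2685 + \left(4 + 16\right)} = \sqrt{-2685 + 20} = \sqrt{-2665} = i \sqrt{2665}$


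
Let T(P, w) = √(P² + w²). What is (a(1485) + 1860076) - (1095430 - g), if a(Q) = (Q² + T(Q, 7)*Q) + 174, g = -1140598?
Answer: 1829447 + 1485*√2205274 ≈ 4.0347e+6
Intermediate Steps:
a(Q) = 174 + Q² + Q*√(49 + Q²) (a(Q) = (Q² + √(Q² + 7²)*Q) + 174 = (Q² + √(Q² + 49)*Q) + 174 = (Q² + √(49 + Q²)*Q) + 174 = (Q² + Q*√(49 + Q²)) + 174 = 174 + Q² + Q*√(49 + Q²))
(a(1485) + 1860076) - (1095430 - g) = ((174 + 1485² + 1485*√(49 + 1485²)) + 1860076) - (1095430 - 1*(-1140598)) = ((174 + 2205225 + 1485*√(49 + 2205225)) + 1860076) - (1095430 + 1140598) = ((174 + 2205225 + 1485*√2205274) + 1860076) - 1*2236028 = ((2205399 + 1485*√2205274) + 1860076) - 2236028 = (4065475 + 1485*√2205274) - 2236028 = 1829447 + 1485*√2205274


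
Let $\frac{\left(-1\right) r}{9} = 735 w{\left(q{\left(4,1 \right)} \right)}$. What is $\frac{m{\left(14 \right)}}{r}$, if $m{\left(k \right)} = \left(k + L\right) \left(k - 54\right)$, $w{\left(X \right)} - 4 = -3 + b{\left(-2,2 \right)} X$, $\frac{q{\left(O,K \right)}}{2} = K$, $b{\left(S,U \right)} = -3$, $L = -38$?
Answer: $\frac{64}{2205} \approx 0.029025$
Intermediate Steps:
$q{\left(O,K \right)} = 2 K$
$w{\left(X \right)} = 1 - 3 X$ ($w{\left(X \right)} = 4 - \left(3 + 3 X\right) = 1 - 3 X$)
$r = 33075$ ($r = - 9 \cdot 735 \left(1 - 3 \cdot 2 \cdot 1\right) = - 9 \cdot 735 \left(1 - 6\right) = - 9 \cdot 735 \left(-5\right) = \left(-9\right) \left(-3675\right) = 33075$)
$m{\left(k \right)} = \left(-54 + k\right) \left(-38 + k\right)$ ($m{\left(k \right)} = \left(k - 38\right) \left(k - 54\right) = \left(-38 + k\right) \left(-54 + k\right) = \left(-54 + k\right) \left(-38 + k\right)$)
$\frac{m{\left(14 \right)}}{r} = \frac{2052 + 14^{2} - 1288}{33075} = \left(2052 + 196 - 1288\right) \frac{1}{33075} = 960 \cdot \frac{1}{33075} = \frac{64}{2205}$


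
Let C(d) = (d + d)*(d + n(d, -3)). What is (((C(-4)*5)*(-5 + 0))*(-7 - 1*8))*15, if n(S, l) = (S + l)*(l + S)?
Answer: -2025000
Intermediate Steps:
n(S, l) = (S + l)**2 (n(S, l) = (S + l)*(S + l) = (S + l)**2)
C(d) = 2*d*(d + (-3 + d)**2) (C(d) = (d + d)*(d + (d - 3)**2) = (2*d)*(d + (-3 + d)**2) = 2*d*(d + (-3 + d)**2))
(((C(-4)*5)*(-5 + 0))*(-7 - 1*8))*15 = ((((2*(-4)*(-4 + (-3 - 4)**2))*5)*(-5 + 0))*(-7 - 1*8))*15 = ((((2*(-4)*(-4 + (-7)**2))*5)*(-5))*(-7 - 8))*15 = ((((2*(-4)*(-4 + 49))*5)*(-5))*(-15))*15 = ((((2*(-4)*45)*5)*(-5))*(-15))*15 = ((-360*5*(-5))*(-15))*15 = (-1800*(-5)*(-15))*15 = (9000*(-15))*15 = -135000*15 = -2025000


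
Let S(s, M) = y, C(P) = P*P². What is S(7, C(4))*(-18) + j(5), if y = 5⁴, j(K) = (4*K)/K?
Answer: -11246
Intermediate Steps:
C(P) = P³
j(K) = 4
y = 625
S(s, M) = 625
S(7, C(4))*(-18) + j(5) = 625*(-18) + 4 = -11250 + 4 = -11246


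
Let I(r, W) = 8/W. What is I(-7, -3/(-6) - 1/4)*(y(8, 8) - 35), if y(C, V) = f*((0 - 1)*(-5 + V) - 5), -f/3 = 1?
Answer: -352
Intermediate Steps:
f = -3 (f = -3*1 = -3)
y(C, V) = 3*V (y(C, V) = -3*((0 - 1)*(-5 + V) - 5) = -3*(-(-5 + V) - 5) = -3*((5 - V) - 5) = -(-3)*V = 3*V)
I(-7, -3/(-6) - 1/4)*(y(8, 8) - 35) = (8/(-3/(-6) - 1/4))*(3*8 - 35) = (8/(-3*(-1/6) - 1*1/4))*(24 - 35) = (8/(1/2 - 1/4))*(-11) = (8/(1/4))*(-11) = (8*4)*(-11) = 32*(-11) = -352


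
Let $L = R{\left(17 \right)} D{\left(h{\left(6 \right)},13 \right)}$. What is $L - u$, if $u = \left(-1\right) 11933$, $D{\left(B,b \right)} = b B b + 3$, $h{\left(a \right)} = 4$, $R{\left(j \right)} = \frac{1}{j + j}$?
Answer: $\frac{406401}{34} \approx 11953.0$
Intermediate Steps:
$R{\left(j \right)} = \frac{1}{2 j}$
$D{\left(B,b \right)} = 3 + B b^{2}$ ($D{\left(B,b \right)} = B b b + 3 = B b^{2} + 3 = 3 + B b^{2}$)
$L = \frac{679}{34}$ ($L = \frac{1}{2 \cdot 17} \left(3 + 4 \cdot 13^{2}\right) = \frac{1}{2} \cdot \frac{1}{17} \left(3 + 4 \cdot 169\right) = \frac{3 + 676}{34} = \frac{1}{34} \cdot 679 = \frac{679}{34} \approx 19.971$)
$u = -11933$
$L - u = \frac{679}{34} - -11933 = \frac{679}{34} + 11933 = \frac{406401}{34}$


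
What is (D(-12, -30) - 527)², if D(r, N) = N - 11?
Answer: 322624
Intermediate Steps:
D(r, N) = -11 + N
(D(-12, -30) - 527)² = ((-11 - 30) - 527)² = (-41 - 527)² = (-568)² = 322624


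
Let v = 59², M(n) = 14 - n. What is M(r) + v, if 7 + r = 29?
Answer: 3473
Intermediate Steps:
r = 22 (r = -7 + 29 = 22)
v = 3481
M(r) + v = (14 - 1*22) + 3481 = (14 - 22) + 3481 = -8 + 3481 = 3473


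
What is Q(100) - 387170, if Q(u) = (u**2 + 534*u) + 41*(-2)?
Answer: -323852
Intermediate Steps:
Q(u) = -82 + u**2 + 534*u (Q(u) = (u**2 + 534*u) - 82 = -82 + u**2 + 534*u)
Q(100) - 387170 = (-82 + 100**2 + 534*100) - 387170 = (-82 + 10000 + 53400) - 387170 = 63318 - 387170 = -323852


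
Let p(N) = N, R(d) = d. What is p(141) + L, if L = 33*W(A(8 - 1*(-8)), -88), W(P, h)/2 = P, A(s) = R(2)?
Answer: 273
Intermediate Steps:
A(s) = 2
W(P, h) = 2*P
L = 132 (L = 33*(2*2) = 33*4 = 132)
p(141) + L = 141 + 132 = 273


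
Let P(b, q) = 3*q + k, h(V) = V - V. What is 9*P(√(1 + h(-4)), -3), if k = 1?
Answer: -72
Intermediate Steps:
h(V) = 0
P(b, q) = 1 + 3*q (P(b, q) = 3*q + 1 = 1 + 3*q)
9*P(√(1 + h(-4)), -3) = 9*(1 + 3*(-3)) = 9*(1 - 9) = 9*(-8) = -72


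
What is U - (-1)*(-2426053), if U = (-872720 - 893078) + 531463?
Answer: -3660388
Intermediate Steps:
U = -1234335 (U = -1765798 + 531463 = -1234335)
U - (-1)*(-2426053) = -1234335 - (-1)*(-2426053) = -1234335 - 1*2426053 = -1234335 - 2426053 = -3660388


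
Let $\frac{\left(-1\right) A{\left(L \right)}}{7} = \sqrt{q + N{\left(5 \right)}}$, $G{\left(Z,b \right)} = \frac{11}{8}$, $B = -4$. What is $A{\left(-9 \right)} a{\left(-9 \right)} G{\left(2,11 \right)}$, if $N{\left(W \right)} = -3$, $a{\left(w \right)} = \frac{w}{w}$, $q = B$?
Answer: $- \frac{77 i \sqrt{7}}{8} \approx - 25.465 i$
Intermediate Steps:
$q = -4$
$a{\left(w \right)} = 1$
$G{\left(Z,b \right)} = \frac{11}{8}$ ($G{\left(Z,b \right)} = 11 \cdot \frac{1}{8} = \frac{11}{8}$)
$A{\left(L \right)} = - 7 i \sqrt{7}$ ($A{\left(L \right)} = - 7 \sqrt{-4 - 3} = - 7 \sqrt{-7} = - 7 i \sqrt{7}$)
$A{\left(-9 \right)} a{\left(-9 \right)} G{\left(2,11 \right)} = - 7 i \sqrt{7} \cdot 1 \cdot \frac{11}{8} = - 7 i \sqrt{7} \cdot \frac{11}{8} = - \frac{77 i \sqrt{7}}{8}$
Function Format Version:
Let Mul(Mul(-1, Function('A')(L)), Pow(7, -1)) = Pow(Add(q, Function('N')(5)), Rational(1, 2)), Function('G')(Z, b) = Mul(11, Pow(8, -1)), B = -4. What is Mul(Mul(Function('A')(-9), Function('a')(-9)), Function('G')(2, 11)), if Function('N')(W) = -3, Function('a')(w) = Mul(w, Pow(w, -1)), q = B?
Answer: Mul(Rational(-77, 8), I, Pow(7, Rational(1, 2))) ≈ Mul(-25.465, I)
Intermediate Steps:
q = -4
Function('a')(w) = 1
Function('G')(Z, b) = Rational(11, 8) (Function('G')(Z, b) = Mul(11, Rational(1, 8)) = Rational(11, 8))
Function('A')(L) = Mul(-7, I, Pow(7, Rational(1, 2))) (Function('A')(L) = Mul(-7, Pow(Add(-4, -3), Rational(1, 2))) = Mul(-7, Pow(-7, Rational(1, 2))) = Mul(-7, Mul(I, Pow(7, Rational(1, 2)))) = Mul(-7, I, Pow(7, Rational(1, 2))))
Mul(Mul(Function('A')(-9), Function('a')(-9)), Function('G')(2, 11)) = Mul(Mul(Mul(-7, I, Pow(7, Rational(1, 2))), 1), Rational(11, 8)) = Mul(Mul(-7, I, Pow(7, Rational(1, 2))), Rational(11, 8)) = Mul(Rational(-77, 8), I, Pow(7, Rational(1, 2)))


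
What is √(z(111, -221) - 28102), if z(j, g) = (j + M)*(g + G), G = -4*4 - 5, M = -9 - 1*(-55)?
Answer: 36*I*√51 ≈ 257.09*I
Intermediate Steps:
M = 46 (M = -9 + 55 = 46)
G = -21 (G = -16 - 5 = -21)
z(j, g) = (-21 + g)*(46 + j) (z(j, g) = (j + 46)*(g - 21) = (46 + j)*(-21 + g) = (-21 + g)*(46 + j))
√(z(111, -221) - 28102) = √((-966 - 21*111 + 46*(-221) - 221*111) - 28102) = √((-966 - 2331 - 10166 - 24531) - 28102) = √(-37994 - 28102) = √(-66096) = 36*I*√51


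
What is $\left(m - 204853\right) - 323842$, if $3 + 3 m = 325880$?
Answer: $- \frac{1260208}{3} \approx -4.2007 \cdot 10^{5}$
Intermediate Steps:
$m = \frac{325877}{3}$ ($m = -1 + \frac{1}{3} \cdot 325880 = -1 + \frac{325880}{3} = \frac{325877}{3} \approx 1.0863 \cdot 10^{5}$)
$\left(m - 204853\right) - 323842 = \left(\frac{325877}{3} - 204853\right) - 323842 = - \frac{288682}{3} - 323842 = - \frac{1260208}{3}$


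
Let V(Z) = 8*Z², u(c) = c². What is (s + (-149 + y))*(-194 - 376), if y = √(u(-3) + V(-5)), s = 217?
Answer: -38760 - 570*√209 ≈ -47000.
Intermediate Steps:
y = √209 (y = √((-3)² + 8*(-5)²) = √(9 + 8*25) = √(9 + 200) = √209 ≈ 14.457)
(s + (-149 + y))*(-194 - 376) = (217 + (-149 + √209))*(-194 - 376) = (68 + √209)*(-570) = -38760 - 570*√209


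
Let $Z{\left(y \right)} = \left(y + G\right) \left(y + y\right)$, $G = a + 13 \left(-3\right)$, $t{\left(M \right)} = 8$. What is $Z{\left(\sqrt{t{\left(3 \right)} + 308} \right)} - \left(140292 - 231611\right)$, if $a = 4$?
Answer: $91951 - 140 \sqrt{79} \approx 90707.0$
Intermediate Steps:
$G = -35$ ($G = 4 + 13 \left(-3\right) = 4 - 39 = -35$)
$Z{\left(y \right)} = 2 y \left(-35 + y\right)$ ($Z{\left(y \right)} = \left(y - 35\right) \left(y + y\right) = \left(-35 + y\right) 2 y = 2 y \left(-35 + y\right)$)
$Z{\left(\sqrt{t{\left(3 \right)} + 308} \right)} - \left(140292 - 231611\right) = 2 \sqrt{8 + 308} \left(-35 + \sqrt{8 + 308}\right) - \left(140292 - 231611\right) = 2 \sqrt{316} \left(-35 + \sqrt{316}\right) - -91319 = 2 \cdot 2 \sqrt{79} \left(-35 + 2 \sqrt{79}\right) + 91319 = 4 \sqrt{79} \left(-35 + 2 \sqrt{79}\right) + 91319 = 91319 + 4 \sqrt{79} \left(-35 + 2 \sqrt{79}\right)$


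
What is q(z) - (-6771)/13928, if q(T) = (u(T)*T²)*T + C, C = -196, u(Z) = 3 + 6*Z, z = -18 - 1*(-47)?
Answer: 60122405467/13928 ≈ 4.3167e+6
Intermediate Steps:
z = 29 (z = -18 + 47 = 29)
q(T) = -196 + T³*(3 + 6*T) (q(T) = ((3 + 6*T)*T²)*T - 196 = (T²*(3 + 6*T))*T - 196 = T³*(3 + 6*T) - 196 = -196 + T³*(3 + 6*T))
q(z) - (-6771)/13928 = (-196 + 29³*(3 + 6*29)) - (-6771)/13928 = (-196 + 24389*(3 + 174)) - (-6771)/13928 = (-196 + 24389*177) - 1*(-6771/13928) = (-196 + 4316853) + 6771/13928 = 4316657 + 6771/13928 = 60122405467/13928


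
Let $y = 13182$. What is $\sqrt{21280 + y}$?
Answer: $\sqrt{34462} \approx 185.64$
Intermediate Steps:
$\sqrt{21280 + y} = \sqrt{21280 + 13182} = \sqrt{34462}$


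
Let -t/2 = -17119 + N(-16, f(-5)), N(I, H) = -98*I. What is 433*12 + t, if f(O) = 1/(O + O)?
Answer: 36298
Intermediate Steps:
f(O) = 1/(2*O)
t = 31102 (t = -2*(-17119 - 98*(-16)) = -2*(-17119 + 1568) = -2*(-15551) = 31102)
433*12 + t = 433*12 + 31102 = 5196 + 31102 = 36298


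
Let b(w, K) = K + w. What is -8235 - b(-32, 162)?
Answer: -8365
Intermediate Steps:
-8235 - b(-32, 162) = -8235 - (162 - 32) = -8235 - 1*130 = -8235 - 130 = -8365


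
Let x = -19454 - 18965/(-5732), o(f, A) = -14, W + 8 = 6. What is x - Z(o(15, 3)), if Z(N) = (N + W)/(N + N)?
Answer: -780462469/40124 ≈ -19451.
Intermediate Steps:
W = -2 (W = -8 + 6 = -2)
Z(N) = (-2 + N)/(2*N) (Z(N) = (N - 2)/(N + N) = (-2 + N)/((2*N)) = (-2 + N)*(1/(2*N)) = (-2 + N)/(2*N))
x = -111491363/5732 (x = -19454 - 18965*(-1)/5732 = -19454 - 1*(-18965/5732) = -19454 + 18965/5732 = -111491363/5732 ≈ -19451.)
x - Z(o(15, 3)) = -111491363/5732 - (-2 - 14)/(2*(-14)) = -111491363/5732 - (-1)*(-16)/(2*14) = -111491363/5732 - 1*4/7 = -111491363/5732 - 4/7 = -780462469/40124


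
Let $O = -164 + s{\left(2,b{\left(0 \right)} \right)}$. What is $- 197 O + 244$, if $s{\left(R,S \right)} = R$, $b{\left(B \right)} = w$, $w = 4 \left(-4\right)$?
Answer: $32158$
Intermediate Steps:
$w = -16$
$b{\left(B \right)} = -16$
$O = -162$ ($O = -164 + 2 = -162$)
$- 197 O + 244 = \left(-197\right) \left(-162\right) + 244 = 31914 + 244 = 32158$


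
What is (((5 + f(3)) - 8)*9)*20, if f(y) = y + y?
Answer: 540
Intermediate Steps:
f(y) = 2*y
(((5 + f(3)) - 8)*9)*20 = (((5 + 2*3) - 8)*9)*20 = (((5 + 6) - 8)*9)*20 = ((11 - 8)*9)*20 = (3*9)*20 = 27*20 = 540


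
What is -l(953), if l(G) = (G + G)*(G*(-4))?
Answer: 7265672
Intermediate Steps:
l(G) = -8*G² (l(G) = (2*G)*(-4*G) = -8*G²)
-l(953) = -(-8)*953² = -(-8)*908209 = -1*(-7265672) = 7265672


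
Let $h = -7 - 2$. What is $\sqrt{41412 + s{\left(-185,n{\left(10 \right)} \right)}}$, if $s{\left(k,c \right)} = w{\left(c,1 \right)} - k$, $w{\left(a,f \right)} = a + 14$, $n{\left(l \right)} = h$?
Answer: $\sqrt{41602} \approx 203.97$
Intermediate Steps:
$h = -9$
$n{\left(l \right)} = -9$
$w{\left(a,f \right)} = 14 + a$
$s{\left(k,c \right)} = 14 + c - k$ ($s{\left(k,c \right)} = \left(14 + c\right) - k = 14 + c - k$)
$\sqrt{41412 + s{\left(-185,n{\left(10 \right)} \right)}} = \sqrt{41412 - -190} = \sqrt{41412 + \left(14 - 9 + 185\right)} = \sqrt{41412 + 190} = \sqrt{41602}$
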